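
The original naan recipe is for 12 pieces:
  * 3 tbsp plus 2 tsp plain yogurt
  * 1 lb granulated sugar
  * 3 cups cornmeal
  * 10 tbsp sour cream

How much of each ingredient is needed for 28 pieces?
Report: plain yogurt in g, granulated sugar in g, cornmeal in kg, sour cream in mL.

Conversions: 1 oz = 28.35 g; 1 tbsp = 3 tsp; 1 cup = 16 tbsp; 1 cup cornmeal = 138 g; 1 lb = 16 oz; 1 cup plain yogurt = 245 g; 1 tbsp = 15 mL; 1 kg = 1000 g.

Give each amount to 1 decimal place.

Scaling factor: 28/12 = 7/3.
plain yogurt: (3 tbsp + 2 tsp = 11/3 tbsp) × 7/3 ÷ 16 tbsp/cup × 245 g/cup ≈ 131.0 g
granulated sugar: 1 lb × 7/3 × 16 oz/lb × 28.35 g/oz = 1058.4 g
cornmeal: 3 cup × 7/3 × 138 g/cup ÷ 1000 g/kg ≈ 1.0 kg
sour cream: 10 tbsp × 7/3 × 15 mL/tbsp = 350.0 mL

plain yogurt: 131.0 g; granulated sugar: 1058.4 g; cornmeal: 1.0 kg; sour cream: 350.0 mL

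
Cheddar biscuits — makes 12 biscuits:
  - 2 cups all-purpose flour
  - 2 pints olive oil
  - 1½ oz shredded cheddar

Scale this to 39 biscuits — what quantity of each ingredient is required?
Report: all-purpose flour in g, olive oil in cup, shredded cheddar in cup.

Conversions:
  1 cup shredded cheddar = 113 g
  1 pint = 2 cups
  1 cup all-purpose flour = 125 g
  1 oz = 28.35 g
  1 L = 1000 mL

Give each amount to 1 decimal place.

Scaling factor: 39/12 = 13/4 = 3.25.
all-purpose flour: 2 cup × 13/4 × 125 g/cup = 812.5 g
olive oil: 2 pint × 13/4 × 2 cup/pint = 13.0 cup
shredded cheddar: 1.5 oz × 13/4 × 28.35 g/oz ÷ 113 g/cup ≈ 1.2 cup

all-purpose flour: 812.5 g; olive oil: 13.0 cup; shredded cheddar: 1.2 cup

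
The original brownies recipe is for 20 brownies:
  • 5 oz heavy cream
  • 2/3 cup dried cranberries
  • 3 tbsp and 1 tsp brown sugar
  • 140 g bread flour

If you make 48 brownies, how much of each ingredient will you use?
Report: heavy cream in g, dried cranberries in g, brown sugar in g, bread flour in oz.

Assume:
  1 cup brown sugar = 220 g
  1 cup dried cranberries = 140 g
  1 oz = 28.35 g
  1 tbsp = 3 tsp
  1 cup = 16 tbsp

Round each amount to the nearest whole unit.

heavy cream: 340 g; dried cranberries: 224 g; brown sugar: 110 g; bread flour: 12 oz

Scaling factor: 48/20 = 12/5 = 2.4.
heavy cream: 5 oz × 12/5 × 28.35 g/oz ≈ 340 g
dried cranberries: 2/3 cup × 12/5 × 140 g/cup = 224 g
brown sugar: (3 tbsp + 1 tsp = 10/3 tbsp) × 12/5 ÷ 16 tbsp/cup × 220 g/cup = 110 g
bread flour: 140 g × 12/5 ÷ 28.35 g/oz ≈ 12 oz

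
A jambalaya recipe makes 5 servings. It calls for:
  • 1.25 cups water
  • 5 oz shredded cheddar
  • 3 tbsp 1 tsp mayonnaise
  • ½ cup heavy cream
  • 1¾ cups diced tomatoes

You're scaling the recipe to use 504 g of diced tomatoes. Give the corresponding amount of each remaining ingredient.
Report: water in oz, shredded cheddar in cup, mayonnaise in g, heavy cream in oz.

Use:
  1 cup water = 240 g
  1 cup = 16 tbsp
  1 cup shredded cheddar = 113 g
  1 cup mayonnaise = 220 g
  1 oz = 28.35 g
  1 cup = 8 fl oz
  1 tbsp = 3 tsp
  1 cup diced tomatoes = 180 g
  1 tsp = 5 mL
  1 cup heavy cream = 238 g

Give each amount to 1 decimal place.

The original recipe has 315 g of diced tomatoes, so the scaling factor is 504 ÷ 315 = 8/5 = 1.6.
water: 1.25 cup × 8/5 × 240 g/cup ÷ 28.35 g/oz ≈ 16.9 oz
shredded cheddar: 5 oz × 8/5 × 28.35 g/oz ÷ 113 g/cup ≈ 2.0 cup
mayonnaise: (3 tbsp + 1 tsp = 10/3 tbsp) × 8/5 ÷ 16 tbsp/cup × 220 g/cup ≈ 73.3 g
heavy cream: 0.5 cup × 8/5 × 238 g/cup ÷ 28.35 g/oz ≈ 6.7 oz

water: 16.9 oz; shredded cheddar: 2.0 cup; mayonnaise: 73.3 g; heavy cream: 6.7 oz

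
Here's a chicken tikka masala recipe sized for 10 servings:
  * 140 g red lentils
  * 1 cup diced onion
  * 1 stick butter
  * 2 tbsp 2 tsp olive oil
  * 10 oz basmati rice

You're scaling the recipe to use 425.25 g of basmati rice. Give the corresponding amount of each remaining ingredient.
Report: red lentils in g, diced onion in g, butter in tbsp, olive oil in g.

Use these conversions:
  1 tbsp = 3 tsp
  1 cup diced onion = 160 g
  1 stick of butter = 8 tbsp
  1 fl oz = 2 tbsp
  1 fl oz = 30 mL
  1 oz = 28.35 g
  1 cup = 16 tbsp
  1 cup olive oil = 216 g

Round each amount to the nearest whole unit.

red lentils: 210 g; diced onion: 240 g; butter: 12 tbsp; olive oil: 54 g

The original recipe has 283.5 g of basmati rice, so the scaling factor is 425.25 ÷ 283.5 = 3/2 = 1.5.
red lentils: 140 g × 3/2 = 210 g
diced onion: 1 cup × 3/2 × 160 g/cup = 240 g
butter: 1 stick × 3/2 × 8 tbsp/stick = 12 tbsp
olive oil: (2 tbsp + 2 tsp = 8/3 tbsp) × 3/2 ÷ 16 tbsp/cup × 216 g/cup = 54 g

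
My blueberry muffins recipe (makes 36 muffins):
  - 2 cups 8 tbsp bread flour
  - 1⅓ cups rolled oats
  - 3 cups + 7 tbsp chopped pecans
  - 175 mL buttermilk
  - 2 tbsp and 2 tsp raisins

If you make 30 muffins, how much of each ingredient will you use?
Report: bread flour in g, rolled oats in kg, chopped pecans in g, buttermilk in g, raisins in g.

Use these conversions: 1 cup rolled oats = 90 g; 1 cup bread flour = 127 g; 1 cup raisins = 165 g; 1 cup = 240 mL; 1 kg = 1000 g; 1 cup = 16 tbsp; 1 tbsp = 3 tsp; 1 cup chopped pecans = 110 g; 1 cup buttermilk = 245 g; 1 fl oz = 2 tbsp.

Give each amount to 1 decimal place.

Scaling factor: 30/36 = 5/6.
bread flour: (2 cup + 8 tbsp = 2.5 cup) × 5/6 × 127 g/cup ≈ 264.6 g
rolled oats: 4/3 cup × 5/6 × 90 g/cup ÷ 1000 g/kg = 0.1 kg
chopped pecans: (3 cup + 7 tbsp = 3.4375 cup) × 5/6 × 110 g/cup ≈ 315.1 g
buttermilk: 175 mL × 5/6 ÷ 240 mL/cup × 245 g/cup ≈ 148.9 g
raisins: (2 tbsp + 2 tsp = 8/3 tbsp) × 5/6 ÷ 16 tbsp/cup × 165 g/cup ≈ 22.9 g

bread flour: 264.6 g; rolled oats: 0.1 kg; chopped pecans: 315.1 g; buttermilk: 148.9 g; raisins: 22.9 g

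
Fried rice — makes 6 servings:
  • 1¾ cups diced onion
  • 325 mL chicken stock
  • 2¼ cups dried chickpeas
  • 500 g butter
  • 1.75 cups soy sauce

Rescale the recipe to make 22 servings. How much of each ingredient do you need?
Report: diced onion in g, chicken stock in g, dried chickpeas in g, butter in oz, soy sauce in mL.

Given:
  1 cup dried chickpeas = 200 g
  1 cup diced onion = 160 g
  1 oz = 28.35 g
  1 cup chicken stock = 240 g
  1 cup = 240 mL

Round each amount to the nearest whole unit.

Scaling factor: 22/6 = 11/3.
diced onion: 1.75 cup × 11/3 × 160 g/cup ≈ 1027 g
chicken stock: 325 mL × 11/3 ÷ 240 mL/cup × 240 g/cup ≈ 1192 g
dried chickpeas: 2.25 cup × 11/3 × 200 g/cup = 1650 g
butter: 500 g × 11/3 ÷ 28.35 g/oz ≈ 65 oz
soy sauce: 1.75 cup × 11/3 × 240 mL/cup = 1540 mL

diced onion: 1027 g; chicken stock: 1192 g; dried chickpeas: 1650 g; butter: 65 oz; soy sauce: 1540 mL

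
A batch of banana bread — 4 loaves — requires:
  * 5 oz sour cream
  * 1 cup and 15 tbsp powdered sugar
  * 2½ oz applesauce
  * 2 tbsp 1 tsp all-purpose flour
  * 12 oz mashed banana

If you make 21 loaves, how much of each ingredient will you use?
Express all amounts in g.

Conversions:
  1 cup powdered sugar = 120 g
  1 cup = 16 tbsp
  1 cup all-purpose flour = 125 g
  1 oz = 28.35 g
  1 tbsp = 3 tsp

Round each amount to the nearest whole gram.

sour cream: 744 g; powdered sugar: 1221 g; applesauce: 372 g; all-purpose flour: 96 g; mashed banana: 1786 g

Scaling factor: 21/4 = 5.25.
sour cream: 5 oz × 21/4 × 28.35 g/oz ≈ 744 g
powdered sugar: (1 cup + 15 tbsp = 1.9375 cup) × 21/4 × 120 g/cup ≈ 1221 g
applesauce: 2.5 oz × 21/4 × 28.35 g/oz ≈ 372 g
all-purpose flour: (2 tbsp + 1 tsp = 7/3 tbsp) × 21/4 ÷ 16 tbsp/cup × 125 g/cup ≈ 96 g
mashed banana: 12 oz × 21/4 × 28.35 g/oz ≈ 1786 g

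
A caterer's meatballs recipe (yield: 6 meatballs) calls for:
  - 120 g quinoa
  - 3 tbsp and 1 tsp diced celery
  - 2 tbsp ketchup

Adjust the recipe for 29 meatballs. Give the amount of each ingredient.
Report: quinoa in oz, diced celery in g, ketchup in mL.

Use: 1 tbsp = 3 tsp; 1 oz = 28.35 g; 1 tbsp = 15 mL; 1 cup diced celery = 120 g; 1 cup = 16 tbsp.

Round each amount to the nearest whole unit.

quinoa: 20 oz; diced celery: 121 g; ketchup: 145 mL

Scaling factor: 29/6.
quinoa: 120 g × 29/6 ÷ 28.35 g/oz ≈ 20 oz
diced celery: (3 tbsp + 1 tsp = 10/3 tbsp) × 29/6 ÷ 16 tbsp/cup × 120 g/cup ≈ 121 g
ketchup: 2 tbsp × 29/6 × 15 mL/tbsp = 145 mL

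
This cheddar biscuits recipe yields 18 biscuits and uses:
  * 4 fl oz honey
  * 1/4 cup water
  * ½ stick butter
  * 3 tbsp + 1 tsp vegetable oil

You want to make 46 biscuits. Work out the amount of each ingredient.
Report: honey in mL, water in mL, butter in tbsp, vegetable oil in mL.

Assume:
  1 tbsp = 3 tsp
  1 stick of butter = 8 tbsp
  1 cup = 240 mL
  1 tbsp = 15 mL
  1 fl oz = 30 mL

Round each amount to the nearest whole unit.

Scaling factor: 46/18 = 23/9.
honey: 4 fl oz × 23/9 × 30 mL/fl oz ≈ 307 mL
water: 0.25 cup × 23/9 × 240 mL/cup ≈ 153 mL
butter: 0.5 stick × 23/9 × 8 tbsp/stick ≈ 10 tbsp
vegetable oil: (3 tbsp + 1 tsp = 10/3 tbsp) × 23/9 × 15 mL/tbsp ≈ 128 mL

honey: 307 mL; water: 153 mL; butter: 10 tbsp; vegetable oil: 128 mL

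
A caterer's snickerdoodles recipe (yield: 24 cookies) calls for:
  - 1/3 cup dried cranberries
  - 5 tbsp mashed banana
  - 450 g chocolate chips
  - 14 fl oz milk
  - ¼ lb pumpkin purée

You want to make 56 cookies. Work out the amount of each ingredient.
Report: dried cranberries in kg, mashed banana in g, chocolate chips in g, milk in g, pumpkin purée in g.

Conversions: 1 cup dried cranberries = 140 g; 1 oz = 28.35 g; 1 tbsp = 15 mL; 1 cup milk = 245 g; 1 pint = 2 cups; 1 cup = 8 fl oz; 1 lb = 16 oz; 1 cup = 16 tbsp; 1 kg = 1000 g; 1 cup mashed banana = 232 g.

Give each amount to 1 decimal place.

dried cranberries: 0.1 kg; mashed banana: 169.2 g; chocolate chips: 1050.0 g; milk: 1000.4 g; pumpkin purée: 264.6 g

Scaling factor: 56/24 = 7/3.
dried cranberries: 1/3 cup × 7/3 × 140 g/cup ÷ 1000 g/kg ≈ 0.1 kg
mashed banana: 5 tbsp × 7/3 ÷ 16 tbsp/cup × 232 g/cup ≈ 169.2 g
chocolate chips: 450 g × 7/3 = 1050.0 g
milk: 14 fl oz × 7/3 ÷ 8 fl oz/cup × 245 g/cup ≈ 1000.4 g
pumpkin purée: 0.25 lb × 7/3 × 16 oz/lb × 28.35 g/oz = 264.6 g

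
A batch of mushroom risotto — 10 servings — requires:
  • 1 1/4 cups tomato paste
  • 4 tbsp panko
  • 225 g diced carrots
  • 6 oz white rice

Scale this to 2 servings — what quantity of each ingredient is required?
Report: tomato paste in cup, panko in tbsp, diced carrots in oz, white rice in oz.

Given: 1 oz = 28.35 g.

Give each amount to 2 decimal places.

tomato paste: 0.25 cup; panko: 0.80 tbsp; diced carrots: 1.59 oz; white rice: 1.20 oz

Scaling factor: 2/10 = 1/5 = 0.2.
tomato paste: 1.25 cup × 1/5 = 0.25 cup
panko: 4 tbsp × 1/5 = 0.80 tbsp
diced carrots: 225 g × 1/5 ÷ 28.35 g/oz ≈ 1.59 oz
white rice: 6 oz × 1/5 = 1.20 oz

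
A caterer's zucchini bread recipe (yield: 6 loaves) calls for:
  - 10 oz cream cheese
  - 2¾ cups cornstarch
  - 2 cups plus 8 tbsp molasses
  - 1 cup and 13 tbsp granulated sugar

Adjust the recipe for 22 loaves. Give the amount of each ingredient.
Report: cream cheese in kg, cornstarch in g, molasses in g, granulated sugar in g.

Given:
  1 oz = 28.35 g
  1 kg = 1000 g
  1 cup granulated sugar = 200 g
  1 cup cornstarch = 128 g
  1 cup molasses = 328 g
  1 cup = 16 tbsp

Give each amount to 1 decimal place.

cream cheese: 1.0 kg; cornstarch: 1290.7 g; molasses: 3006.7 g; granulated sugar: 1329.2 g

Scaling factor: 22/6 = 11/3.
cream cheese: 10 oz × 11/3 × 28.35 g/oz ÷ 1000 g/kg ≈ 1.0 kg
cornstarch: 2.75 cup × 11/3 × 128 g/cup ≈ 1290.7 g
molasses: (2 cup + 8 tbsp = 2.5 cup) × 11/3 × 328 g/cup ≈ 3006.7 g
granulated sugar: (1 cup + 13 tbsp = 1.8125 cup) × 11/3 × 200 g/cup ≈ 1329.2 g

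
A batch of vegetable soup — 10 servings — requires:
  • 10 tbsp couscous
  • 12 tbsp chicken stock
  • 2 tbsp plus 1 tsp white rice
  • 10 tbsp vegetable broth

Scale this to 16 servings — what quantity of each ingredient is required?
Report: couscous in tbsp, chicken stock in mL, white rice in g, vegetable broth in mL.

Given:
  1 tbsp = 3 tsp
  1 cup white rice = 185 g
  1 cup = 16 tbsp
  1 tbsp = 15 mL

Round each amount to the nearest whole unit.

couscous: 16 tbsp; chicken stock: 288 mL; white rice: 43 g; vegetable broth: 240 mL

Scaling factor: 16/10 = 8/5 = 1.6.
couscous: 10 tbsp × 8/5 = 16 tbsp
chicken stock: 12 tbsp × 8/5 × 15 mL/tbsp = 288 mL
white rice: (2 tbsp + 1 tsp = 7/3 tbsp) × 8/5 ÷ 16 tbsp/cup × 185 g/cup ≈ 43 g
vegetable broth: 10 tbsp × 8/5 × 15 mL/tbsp = 240 mL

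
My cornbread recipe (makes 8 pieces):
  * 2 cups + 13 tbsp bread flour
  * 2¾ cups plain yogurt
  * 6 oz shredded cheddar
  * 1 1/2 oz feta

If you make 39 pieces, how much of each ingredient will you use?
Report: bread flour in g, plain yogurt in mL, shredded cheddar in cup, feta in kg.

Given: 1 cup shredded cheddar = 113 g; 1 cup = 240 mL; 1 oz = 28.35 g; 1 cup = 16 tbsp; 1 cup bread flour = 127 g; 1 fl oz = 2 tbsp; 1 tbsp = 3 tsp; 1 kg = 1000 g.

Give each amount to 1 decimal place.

Scaling factor: 39/8 = 4.875.
bread flour: (2 cup + 13 tbsp = 2.8125 cup) × 39/8 × 127 g/cup ≈ 1741.3 g
plain yogurt: 2.75 cup × 39/8 × 240 mL/cup = 3217.5 mL
shredded cheddar: 6 oz × 39/8 × 28.35 g/oz ÷ 113 g/cup ≈ 7.3 cup
feta: 1.5 oz × 39/8 × 28.35 g/oz ÷ 1000 g/kg ≈ 0.2 kg

bread flour: 1741.3 g; plain yogurt: 3217.5 mL; shredded cheddar: 7.3 cup; feta: 0.2 kg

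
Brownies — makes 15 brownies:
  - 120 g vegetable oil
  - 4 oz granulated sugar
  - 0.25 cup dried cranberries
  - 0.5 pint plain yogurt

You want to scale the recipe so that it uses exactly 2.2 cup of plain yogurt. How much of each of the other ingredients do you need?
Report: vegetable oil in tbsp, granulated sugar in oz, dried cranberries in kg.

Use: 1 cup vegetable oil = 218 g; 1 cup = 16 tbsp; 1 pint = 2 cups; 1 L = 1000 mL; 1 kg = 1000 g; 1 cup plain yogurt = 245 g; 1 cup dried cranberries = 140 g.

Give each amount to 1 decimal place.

The original recipe has 1 cup of plain yogurt, so the scaling factor is 2.2 ÷ 1 = 11/5 = 2.2.
vegetable oil: 120 g × 11/5 ÷ 218 g/cup × 16 tbsp/cup ≈ 19.4 tbsp
granulated sugar: 4 oz × 11/5 = 8.8 oz
dried cranberries: 0.25 cup × 11/5 × 140 g/cup ÷ 1000 g/kg ≈ 0.1 kg

vegetable oil: 19.4 tbsp; granulated sugar: 8.8 oz; dried cranberries: 0.1 kg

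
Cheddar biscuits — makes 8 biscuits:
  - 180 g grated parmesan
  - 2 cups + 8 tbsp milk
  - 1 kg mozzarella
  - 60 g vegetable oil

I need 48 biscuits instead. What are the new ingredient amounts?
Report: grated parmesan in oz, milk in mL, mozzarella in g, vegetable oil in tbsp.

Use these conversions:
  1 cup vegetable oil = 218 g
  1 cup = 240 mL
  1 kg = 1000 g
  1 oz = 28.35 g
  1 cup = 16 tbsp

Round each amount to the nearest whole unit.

grated parmesan: 38 oz; milk: 3600 mL; mozzarella: 6000 g; vegetable oil: 26 tbsp

Scaling factor: 48/8 = 6.
grated parmesan: 180 g × 6 ÷ 28.35 g/oz ≈ 38 oz
milk: (2 cup + 8 tbsp = 2.5 cup) × 6 × 240 mL/cup = 3600 mL
mozzarella: 1 kg × 6 × 1000 g/kg = 6000 g
vegetable oil: 60 g × 6 ÷ 218 g/cup × 16 tbsp/cup ≈ 26 tbsp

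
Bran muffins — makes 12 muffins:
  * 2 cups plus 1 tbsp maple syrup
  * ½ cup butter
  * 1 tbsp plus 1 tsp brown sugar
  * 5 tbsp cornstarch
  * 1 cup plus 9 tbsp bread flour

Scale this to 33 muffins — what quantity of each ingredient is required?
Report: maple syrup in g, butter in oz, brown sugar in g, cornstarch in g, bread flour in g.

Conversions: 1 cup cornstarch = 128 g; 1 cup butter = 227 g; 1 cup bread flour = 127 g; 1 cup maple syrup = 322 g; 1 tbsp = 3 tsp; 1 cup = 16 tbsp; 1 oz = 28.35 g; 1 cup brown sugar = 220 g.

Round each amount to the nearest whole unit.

Scaling factor: 33/12 = 11/4 = 2.75.
maple syrup: (2 cup + 1 tbsp = 2.0625 cup) × 11/4 × 322 g/cup ≈ 1826 g
butter: 0.5 cup × 11/4 × 227 g/cup ÷ 28.35 g/oz ≈ 11 oz
brown sugar: (1 tbsp + 1 tsp = 4/3 tbsp) × 11/4 ÷ 16 tbsp/cup × 220 g/cup ≈ 50 g
cornstarch: 5 tbsp × 11/4 ÷ 16 tbsp/cup × 128 g/cup = 110 g
bread flour: (1 cup + 9 tbsp = 1.5625 cup) × 11/4 × 127 g/cup ≈ 546 g

maple syrup: 1826 g; butter: 11 oz; brown sugar: 50 g; cornstarch: 110 g; bread flour: 546 g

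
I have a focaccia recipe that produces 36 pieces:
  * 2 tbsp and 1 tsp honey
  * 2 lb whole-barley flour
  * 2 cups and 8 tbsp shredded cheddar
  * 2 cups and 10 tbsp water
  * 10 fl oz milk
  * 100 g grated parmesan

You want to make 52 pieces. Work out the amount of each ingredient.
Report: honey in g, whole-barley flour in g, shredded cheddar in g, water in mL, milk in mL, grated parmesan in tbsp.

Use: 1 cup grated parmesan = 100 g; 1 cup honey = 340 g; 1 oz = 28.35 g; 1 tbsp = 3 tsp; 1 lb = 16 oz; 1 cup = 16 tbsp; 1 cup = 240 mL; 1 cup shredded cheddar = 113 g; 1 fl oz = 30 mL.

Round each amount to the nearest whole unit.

honey: 72 g; whole-barley flour: 1310 g; shredded cheddar: 408 g; water: 910 mL; milk: 433 mL; grated parmesan: 23 tbsp

Scaling factor: 52/36 = 13/9.
honey: (2 tbsp + 1 tsp = 7/3 tbsp) × 13/9 ÷ 16 tbsp/cup × 340 g/cup ≈ 72 g
whole-barley flour: 2 lb × 13/9 × 16 oz/lb × 28.35 g/oz ≈ 1310 g
shredded cheddar: (2 cup + 8 tbsp = 2.5 cup) × 13/9 × 113 g/cup ≈ 408 g
water: (2 cup + 10 tbsp = 2.625 cup) × 13/9 × 240 mL/cup = 910 mL
milk: 10 fl oz × 13/9 × 30 mL/fl oz ≈ 433 mL
grated parmesan: 100 g × 13/9 ÷ 100 g/cup × 16 tbsp/cup ≈ 23 tbsp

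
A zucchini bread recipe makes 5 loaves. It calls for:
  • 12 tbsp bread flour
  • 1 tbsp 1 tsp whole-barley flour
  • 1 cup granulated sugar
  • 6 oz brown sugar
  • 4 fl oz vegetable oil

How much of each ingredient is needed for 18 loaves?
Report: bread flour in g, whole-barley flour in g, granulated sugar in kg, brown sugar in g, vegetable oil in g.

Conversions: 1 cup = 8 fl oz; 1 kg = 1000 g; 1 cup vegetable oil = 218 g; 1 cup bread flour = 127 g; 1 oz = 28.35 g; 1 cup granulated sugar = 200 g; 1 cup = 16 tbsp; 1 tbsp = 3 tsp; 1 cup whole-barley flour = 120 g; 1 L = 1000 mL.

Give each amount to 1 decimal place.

Scaling factor: 18/5 = 3.6.
bread flour: 12 tbsp × 18/5 ÷ 16 tbsp/cup × 127 g/cup = 342.9 g
whole-barley flour: (1 tbsp + 1 tsp = 4/3 tbsp) × 18/5 ÷ 16 tbsp/cup × 120 g/cup = 36.0 g
granulated sugar: 1 cup × 18/5 × 200 g/cup ÷ 1000 g/kg ≈ 0.7 kg
brown sugar: 6 oz × 18/5 × 28.35 g/oz ≈ 612.4 g
vegetable oil: 4 fl oz × 18/5 ÷ 8 fl oz/cup × 218 g/cup = 392.4 g

bread flour: 342.9 g; whole-barley flour: 36.0 g; granulated sugar: 0.7 kg; brown sugar: 612.4 g; vegetable oil: 392.4 g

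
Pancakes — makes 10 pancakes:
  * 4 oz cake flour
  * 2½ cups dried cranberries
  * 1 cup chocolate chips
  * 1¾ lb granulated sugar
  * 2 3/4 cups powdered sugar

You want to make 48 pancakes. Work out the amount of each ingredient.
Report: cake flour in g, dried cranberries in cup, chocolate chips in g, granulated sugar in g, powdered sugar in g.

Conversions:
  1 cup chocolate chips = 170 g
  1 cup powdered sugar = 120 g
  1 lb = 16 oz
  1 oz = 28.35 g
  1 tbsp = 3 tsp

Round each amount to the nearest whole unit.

cake flour: 544 g; dried cranberries: 12 cup; chocolate chips: 816 g; granulated sugar: 3810 g; powdered sugar: 1584 g

Scaling factor: 48/10 = 24/5 = 4.8.
cake flour: 4 oz × 24/5 × 28.35 g/oz ≈ 544 g
dried cranberries: 2.5 cup × 24/5 = 12 cup
chocolate chips: 1 cup × 24/5 × 170 g/cup = 816 g
granulated sugar: 1.75 lb × 24/5 × 16 oz/lb × 28.35 g/oz ≈ 3810 g
powdered sugar: 2.75 cup × 24/5 × 120 g/cup = 1584 g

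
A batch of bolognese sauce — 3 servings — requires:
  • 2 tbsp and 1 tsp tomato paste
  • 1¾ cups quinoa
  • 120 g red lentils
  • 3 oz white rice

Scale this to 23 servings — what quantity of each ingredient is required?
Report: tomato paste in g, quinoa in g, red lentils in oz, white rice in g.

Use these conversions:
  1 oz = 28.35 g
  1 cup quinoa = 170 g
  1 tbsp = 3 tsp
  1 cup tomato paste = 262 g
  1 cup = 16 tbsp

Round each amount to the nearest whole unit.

tomato paste: 293 g; quinoa: 2281 g; red lentils: 32 oz; white rice: 652 g

Scaling factor: 23/3.
tomato paste: (2 tbsp + 1 tsp = 7/3 tbsp) × 23/3 ÷ 16 tbsp/cup × 262 g/cup ≈ 293 g
quinoa: 1.75 cup × 23/3 × 170 g/cup ≈ 2281 g
red lentils: 120 g × 23/3 ÷ 28.35 g/oz ≈ 32 oz
white rice: 3 oz × 23/3 × 28.35 g/oz ≈ 652 g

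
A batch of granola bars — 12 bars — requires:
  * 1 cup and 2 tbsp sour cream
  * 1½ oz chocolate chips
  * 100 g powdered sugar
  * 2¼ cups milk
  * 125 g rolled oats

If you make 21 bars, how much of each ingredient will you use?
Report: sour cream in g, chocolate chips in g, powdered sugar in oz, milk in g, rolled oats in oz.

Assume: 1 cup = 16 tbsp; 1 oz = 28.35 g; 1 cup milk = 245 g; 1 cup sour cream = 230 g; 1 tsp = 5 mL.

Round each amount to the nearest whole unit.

sour cream: 453 g; chocolate chips: 74 g; powdered sugar: 6 oz; milk: 965 g; rolled oats: 8 oz

Scaling factor: 21/12 = 7/4 = 1.75.
sour cream: (1 cup + 2 tbsp = 1.125 cup) × 7/4 × 230 g/cup ≈ 453 g
chocolate chips: 1.5 oz × 7/4 × 28.35 g/oz ≈ 74 g
powdered sugar: 100 g × 7/4 ÷ 28.35 g/oz ≈ 6 oz
milk: 2.25 cup × 7/4 × 245 g/cup ≈ 965 g
rolled oats: 125 g × 7/4 ÷ 28.35 g/oz ≈ 8 oz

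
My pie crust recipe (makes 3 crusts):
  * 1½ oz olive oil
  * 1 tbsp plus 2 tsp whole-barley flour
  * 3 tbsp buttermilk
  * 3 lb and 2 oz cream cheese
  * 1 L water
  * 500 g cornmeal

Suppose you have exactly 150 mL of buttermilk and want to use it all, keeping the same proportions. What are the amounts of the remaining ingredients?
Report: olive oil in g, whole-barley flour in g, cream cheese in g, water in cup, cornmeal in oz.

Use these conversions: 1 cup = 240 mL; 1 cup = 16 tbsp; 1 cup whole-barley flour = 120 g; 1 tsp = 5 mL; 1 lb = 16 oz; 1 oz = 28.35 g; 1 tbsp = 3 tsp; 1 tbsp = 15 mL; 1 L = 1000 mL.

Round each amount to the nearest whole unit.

The original recipe has 45 mL of buttermilk, so the scaling factor is 150 ÷ 45 = 10/3.
olive oil: 1.5 oz × 10/3 × 28.35 g/oz ≈ 142 g
whole-barley flour: (1 tbsp + 2 tsp = 5/3 tbsp) × 10/3 ÷ 16 tbsp/cup × 120 g/cup ≈ 42 g
cream cheese: (3 lb + 2 oz = 3.125 lb) × 10/3 × 16 oz/lb × 28.35 g/oz = 4725 g
water: 1 L × 10/3 × 1000 mL/L ÷ 240 mL/cup ≈ 14 cup
cornmeal: 500 g × 10/3 ÷ 28.35 g/oz ≈ 59 oz

olive oil: 142 g; whole-barley flour: 42 g; cream cheese: 4725 g; water: 14 cup; cornmeal: 59 oz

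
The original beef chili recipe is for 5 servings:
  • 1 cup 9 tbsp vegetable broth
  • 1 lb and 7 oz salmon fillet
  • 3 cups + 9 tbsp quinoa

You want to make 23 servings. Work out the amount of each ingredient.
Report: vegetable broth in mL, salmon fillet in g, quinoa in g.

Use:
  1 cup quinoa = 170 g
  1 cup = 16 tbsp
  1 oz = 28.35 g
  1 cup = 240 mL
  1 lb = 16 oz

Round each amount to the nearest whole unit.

Scaling factor: 23/5 = 4.6.
vegetable broth: (1 cup + 9 tbsp = 1.5625 cup) × 23/5 × 240 mL/cup = 1725 mL
salmon fillet: (1 lb + 7 oz = 1.4375 lb) × 23/5 × 16 oz/lb × 28.35 g/oz ≈ 2999 g
quinoa: (3 cup + 9 tbsp = 3.5625 cup) × 23/5 × 170 g/cup ≈ 2786 g

vegetable broth: 1725 mL; salmon fillet: 2999 g; quinoa: 2786 g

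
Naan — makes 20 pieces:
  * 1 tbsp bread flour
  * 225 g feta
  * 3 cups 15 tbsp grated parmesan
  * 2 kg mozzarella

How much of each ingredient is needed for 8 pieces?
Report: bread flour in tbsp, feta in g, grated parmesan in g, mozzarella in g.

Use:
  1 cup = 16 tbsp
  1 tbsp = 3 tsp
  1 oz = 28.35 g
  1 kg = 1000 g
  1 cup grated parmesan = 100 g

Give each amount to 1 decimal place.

bread flour: 0.4 tbsp; feta: 90.0 g; grated parmesan: 157.5 g; mozzarella: 800.0 g

Scaling factor: 8/20 = 2/5 = 0.4.
bread flour: 1 tbsp × 2/5 = 0.4 tbsp
feta: 225 g × 2/5 = 90.0 g
grated parmesan: (3 cup + 15 tbsp = 3.9375 cup) × 2/5 × 100 g/cup = 157.5 g
mozzarella: 2 kg × 2/5 × 1000 g/kg = 800.0 g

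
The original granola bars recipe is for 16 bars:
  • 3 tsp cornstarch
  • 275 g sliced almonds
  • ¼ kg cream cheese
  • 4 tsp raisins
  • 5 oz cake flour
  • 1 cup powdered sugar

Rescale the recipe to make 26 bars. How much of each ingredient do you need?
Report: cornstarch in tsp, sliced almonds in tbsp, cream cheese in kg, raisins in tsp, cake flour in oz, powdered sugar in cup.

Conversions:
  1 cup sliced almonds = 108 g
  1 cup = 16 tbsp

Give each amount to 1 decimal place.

cornstarch: 4.9 tsp; sliced almonds: 66.2 tbsp; cream cheese: 0.4 kg; raisins: 6.5 tsp; cake flour: 8.1 oz; powdered sugar: 1.6 cup

Scaling factor: 26/16 = 13/8 = 1.625.
cornstarch: 3 tsp × 13/8 ≈ 4.9 tsp
sliced almonds: 275 g × 13/8 ÷ 108 g/cup × 16 tbsp/cup ≈ 66.2 tbsp
cream cheese: 0.25 kg × 13/8 ≈ 0.4 kg
raisins: 4 tsp × 13/8 = 6.5 tsp
cake flour: 5 oz × 13/8 ≈ 8.1 oz
powdered sugar: 1 cup × 13/8 ≈ 1.6 cup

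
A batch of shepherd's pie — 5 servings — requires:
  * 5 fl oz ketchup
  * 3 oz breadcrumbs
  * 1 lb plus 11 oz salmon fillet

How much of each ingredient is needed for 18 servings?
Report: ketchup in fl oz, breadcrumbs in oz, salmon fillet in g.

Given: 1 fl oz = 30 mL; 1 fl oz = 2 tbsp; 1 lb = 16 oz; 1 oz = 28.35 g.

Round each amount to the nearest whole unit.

Scaling factor: 18/5 = 3.6.
ketchup: 5 fl oz × 18/5 = 18 fl oz
breadcrumbs: 3 oz × 18/5 ≈ 11 oz
salmon fillet: (1 lb + 11 oz = 1.6875 lb) × 18/5 × 16 oz/lb × 28.35 g/oz ≈ 2756 g

ketchup: 18 fl oz; breadcrumbs: 11 oz; salmon fillet: 2756 g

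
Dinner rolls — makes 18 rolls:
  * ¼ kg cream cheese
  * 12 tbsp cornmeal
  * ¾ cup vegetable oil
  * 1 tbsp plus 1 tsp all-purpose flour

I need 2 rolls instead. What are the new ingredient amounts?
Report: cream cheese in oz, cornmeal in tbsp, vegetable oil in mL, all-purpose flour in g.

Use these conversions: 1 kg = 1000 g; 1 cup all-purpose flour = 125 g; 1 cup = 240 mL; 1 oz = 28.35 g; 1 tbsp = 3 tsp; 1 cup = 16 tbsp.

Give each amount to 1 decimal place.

Scaling factor: 2/18 = 1/9.
cream cheese: 0.25 kg × 1/9 × 1000 g/kg ÷ 28.35 g/oz ≈ 1.0 oz
cornmeal: 12 tbsp × 1/9 ≈ 1.3 tbsp
vegetable oil: 0.75 cup × 1/9 × 240 mL/cup = 20.0 mL
all-purpose flour: (1 tbsp + 1 tsp = 4/3 tbsp) × 1/9 ÷ 16 tbsp/cup × 125 g/cup ≈ 1.2 g

cream cheese: 1.0 oz; cornmeal: 1.3 tbsp; vegetable oil: 20.0 mL; all-purpose flour: 1.2 g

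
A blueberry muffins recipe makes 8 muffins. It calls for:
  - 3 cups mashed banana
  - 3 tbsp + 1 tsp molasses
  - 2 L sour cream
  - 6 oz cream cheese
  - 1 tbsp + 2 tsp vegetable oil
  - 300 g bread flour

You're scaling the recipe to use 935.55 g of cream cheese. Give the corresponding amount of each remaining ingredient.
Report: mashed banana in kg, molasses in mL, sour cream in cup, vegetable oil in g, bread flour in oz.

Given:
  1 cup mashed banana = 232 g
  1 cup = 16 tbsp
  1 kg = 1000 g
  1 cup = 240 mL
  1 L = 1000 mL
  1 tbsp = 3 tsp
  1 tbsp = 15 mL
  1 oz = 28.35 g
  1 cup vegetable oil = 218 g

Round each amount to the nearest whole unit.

The original recipe has 170.1 g of cream cheese, so the scaling factor is 935.55 ÷ 170.1 = 11/2 = 5.5.
mashed banana: 3 cup × 11/2 × 232 g/cup ÷ 1000 g/kg ≈ 4 kg
molasses: (3 tbsp + 1 tsp = 10/3 tbsp) × 11/2 × 15 mL/tbsp = 275 mL
sour cream: 2 L × 11/2 × 1000 mL/L ÷ 240 mL/cup ≈ 46 cup
vegetable oil: (1 tbsp + 2 tsp = 5/3 tbsp) × 11/2 ÷ 16 tbsp/cup × 218 g/cup ≈ 125 g
bread flour: 300 g × 11/2 ÷ 28.35 g/oz ≈ 58 oz

mashed banana: 4 kg; molasses: 275 mL; sour cream: 46 cup; vegetable oil: 125 g; bread flour: 58 oz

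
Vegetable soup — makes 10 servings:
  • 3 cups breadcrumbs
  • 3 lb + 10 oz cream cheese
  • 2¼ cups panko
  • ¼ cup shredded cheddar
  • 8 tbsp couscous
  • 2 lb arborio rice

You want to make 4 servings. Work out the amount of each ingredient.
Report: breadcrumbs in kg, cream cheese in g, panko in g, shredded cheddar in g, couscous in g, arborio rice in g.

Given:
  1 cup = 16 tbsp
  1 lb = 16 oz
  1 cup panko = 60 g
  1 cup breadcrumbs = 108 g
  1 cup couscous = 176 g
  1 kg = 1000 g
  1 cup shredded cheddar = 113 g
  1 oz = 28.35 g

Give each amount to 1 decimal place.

breadcrumbs: 0.1 kg; cream cheese: 657.7 g; panko: 54.0 g; shredded cheddar: 11.3 g; couscous: 35.2 g; arborio rice: 362.9 g

Scaling factor: 4/10 = 2/5 = 0.4.
breadcrumbs: 3 cup × 2/5 × 108 g/cup ÷ 1000 g/kg ≈ 0.1 kg
cream cheese: (3 lb + 10 oz = 3.625 lb) × 2/5 × 16 oz/lb × 28.35 g/oz ≈ 657.7 g
panko: 2.25 cup × 2/5 × 60 g/cup = 54.0 g
shredded cheddar: 0.25 cup × 2/5 × 113 g/cup = 11.3 g
couscous: 8 tbsp × 2/5 ÷ 16 tbsp/cup × 176 g/cup = 35.2 g
arborio rice: 2 lb × 2/5 × 16 oz/lb × 28.35 g/oz ≈ 362.9 g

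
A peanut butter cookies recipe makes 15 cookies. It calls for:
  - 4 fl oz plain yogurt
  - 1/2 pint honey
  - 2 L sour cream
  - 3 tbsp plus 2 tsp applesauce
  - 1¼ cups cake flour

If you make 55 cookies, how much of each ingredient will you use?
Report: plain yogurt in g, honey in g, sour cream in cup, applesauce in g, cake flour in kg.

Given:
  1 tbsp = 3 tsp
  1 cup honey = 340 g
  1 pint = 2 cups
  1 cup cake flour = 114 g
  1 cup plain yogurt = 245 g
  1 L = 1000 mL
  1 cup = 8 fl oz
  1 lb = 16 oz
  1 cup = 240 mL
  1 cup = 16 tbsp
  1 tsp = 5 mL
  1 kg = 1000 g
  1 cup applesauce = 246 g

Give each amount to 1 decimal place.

Scaling factor: 55/15 = 11/3.
plain yogurt: 4 fl oz × 11/3 ÷ 8 fl oz/cup × 245 g/cup ≈ 449.2 g
honey: 0.5 pint × 11/3 × 2 cup/pint × 340 g/cup ≈ 1246.7 g
sour cream: 2 L × 11/3 × 1000 mL/L ÷ 240 mL/cup ≈ 30.6 cup
applesauce: (3 tbsp + 2 tsp = 11/3 tbsp) × 11/3 ÷ 16 tbsp/cup × 246 g/cup ≈ 206.7 g
cake flour: 1.25 cup × 11/3 × 114 g/cup ÷ 1000 g/kg ≈ 0.5 kg

plain yogurt: 449.2 g; honey: 1246.7 g; sour cream: 30.6 cup; applesauce: 206.7 g; cake flour: 0.5 kg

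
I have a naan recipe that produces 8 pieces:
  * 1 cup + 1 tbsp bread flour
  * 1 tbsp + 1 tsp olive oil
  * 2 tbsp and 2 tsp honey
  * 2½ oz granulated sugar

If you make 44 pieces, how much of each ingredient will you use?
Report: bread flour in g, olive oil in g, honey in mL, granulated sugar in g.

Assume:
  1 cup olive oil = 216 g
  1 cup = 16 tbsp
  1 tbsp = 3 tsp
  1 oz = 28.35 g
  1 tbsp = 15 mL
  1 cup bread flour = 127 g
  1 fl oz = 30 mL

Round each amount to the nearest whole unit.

Scaling factor: 44/8 = 11/2 = 5.5.
bread flour: (1 cup + 1 tbsp = 1.0625 cup) × 11/2 × 127 g/cup ≈ 742 g
olive oil: (1 tbsp + 1 tsp = 4/3 tbsp) × 11/2 ÷ 16 tbsp/cup × 216 g/cup = 99 g
honey: (2 tbsp + 2 tsp = 8/3 tbsp) × 11/2 × 15 mL/tbsp = 220 mL
granulated sugar: 2.5 oz × 11/2 × 28.35 g/oz ≈ 390 g

bread flour: 742 g; olive oil: 99 g; honey: 220 mL; granulated sugar: 390 g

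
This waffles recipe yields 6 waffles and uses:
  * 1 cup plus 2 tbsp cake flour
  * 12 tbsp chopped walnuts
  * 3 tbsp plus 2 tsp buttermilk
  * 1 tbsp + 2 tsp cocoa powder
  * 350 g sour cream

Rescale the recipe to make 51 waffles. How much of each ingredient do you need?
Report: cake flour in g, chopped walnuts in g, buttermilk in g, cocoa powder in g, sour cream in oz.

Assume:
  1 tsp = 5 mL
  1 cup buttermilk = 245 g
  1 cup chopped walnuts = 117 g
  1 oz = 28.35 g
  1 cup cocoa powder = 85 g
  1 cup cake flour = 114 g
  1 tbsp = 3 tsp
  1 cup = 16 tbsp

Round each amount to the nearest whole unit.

cake flour: 1090 g; chopped walnuts: 746 g; buttermilk: 477 g; cocoa powder: 75 g; sour cream: 105 oz

Scaling factor: 51/6 = 17/2 = 8.5.
cake flour: (1 cup + 2 tbsp = 1.125 cup) × 17/2 × 114 g/cup ≈ 1090 g
chopped walnuts: 12 tbsp × 17/2 ÷ 16 tbsp/cup × 117 g/cup ≈ 746 g
buttermilk: (3 tbsp + 2 tsp = 11/3 tbsp) × 17/2 ÷ 16 tbsp/cup × 245 g/cup ≈ 477 g
cocoa powder: (1 tbsp + 2 tsp = 5/3 tbsp) × 17/2 ÷ 16 tbsp/cup × 85 g/cup ≈ 75 g
sour cream: 350 g × 17/2 ÷ 28.35 g/oz ≈ 105 oz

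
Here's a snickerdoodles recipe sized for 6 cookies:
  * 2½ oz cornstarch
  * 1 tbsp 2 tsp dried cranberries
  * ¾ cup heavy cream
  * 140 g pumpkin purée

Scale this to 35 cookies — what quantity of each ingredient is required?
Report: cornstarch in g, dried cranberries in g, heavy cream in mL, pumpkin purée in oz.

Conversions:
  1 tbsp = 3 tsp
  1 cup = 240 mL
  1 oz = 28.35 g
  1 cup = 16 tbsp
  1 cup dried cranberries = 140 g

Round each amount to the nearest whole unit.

cornstarch: 413 g; dried cranberries: 85 g; heavy cream: 1050 mL; pumpkin purée: 29 oz

Scaling factor: 35/6.
cornstarch: 2.5 oz × 35/6 × 28.35 g/oz ≈ 413 g
dried cranberries: (1 tbsp + 2 tsp = 5/3 tbsp) × 35/6 ÷ 16 tbsp/cup × 140 g/cup ≈ 85 g
heavy cream: 0.75 cup × 35/6 × 240 mL/cup = 1050 mL
pumpkin purée: 140 g × 35/6 ÷ 28.35 g/oz ≈ 29 oz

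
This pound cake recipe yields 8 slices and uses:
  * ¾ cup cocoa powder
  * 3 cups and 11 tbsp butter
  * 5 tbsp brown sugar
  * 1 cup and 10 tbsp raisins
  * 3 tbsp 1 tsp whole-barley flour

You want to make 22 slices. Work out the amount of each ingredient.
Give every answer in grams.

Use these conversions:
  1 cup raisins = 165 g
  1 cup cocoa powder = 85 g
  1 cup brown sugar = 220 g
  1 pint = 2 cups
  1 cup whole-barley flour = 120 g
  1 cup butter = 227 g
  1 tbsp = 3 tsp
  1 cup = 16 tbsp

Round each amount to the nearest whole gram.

cocoa powder: 175 g; butter: 2302 g; brown sugar: 189 g; raisins: 737 g; whole-barley flour: 69 g

Scaling factor: 22/8 = 11/4 = 2.75.
cocoa powder: 0.75 cup × 11/4 × 85 g/cup ≈ 175 g
butter: (3 cup + 11 tbsp = 3.6875 cup) × 11/4 × 227 g/cup ≈ 2302 g
brown sugar: 5 tbsp × 11/4 ÷ 16 tbsp/cup × 220 g/cup ≈ 189 g
raisins: (1 cup + 10 tbsp = 1.625 cup) × 11/4 × 165 g/cup ≈ 737 g
whole-barley flour: (3 tbsp + 1 tsp = 10/3 tbsp) × 11/4 ÷ 16 tbsp/cup × 120 g/cup ≈ 69 g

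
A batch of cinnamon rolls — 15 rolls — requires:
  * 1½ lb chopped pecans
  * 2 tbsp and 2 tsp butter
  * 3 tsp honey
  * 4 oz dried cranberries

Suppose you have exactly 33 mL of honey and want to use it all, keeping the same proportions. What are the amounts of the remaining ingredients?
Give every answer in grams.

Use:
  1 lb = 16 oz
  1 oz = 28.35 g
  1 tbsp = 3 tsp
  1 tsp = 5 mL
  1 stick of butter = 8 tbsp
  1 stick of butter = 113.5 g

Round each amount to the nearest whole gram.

chopped pecans: 1497 g; butter: 83 g; dried cranberries: 249 g

The original recipe has 15 mL of honey, so the scaling factor is 33 ÷ 15 = 11/5 = 2.2.
chopped pecans: 1.5 lb × 11/5 × 16 oz/lb × 28.35 g/oz ≈ 1497 g
butter: (2 tbsp + 2 tsp = 8/3 tbsp) × 11/5 ÷ 8 tbsp/stick × 113.5 g/stick ≈ 83 g
dried cranberries: 4 oz × 11/5 × 28.35 g/oz ≈ 249 g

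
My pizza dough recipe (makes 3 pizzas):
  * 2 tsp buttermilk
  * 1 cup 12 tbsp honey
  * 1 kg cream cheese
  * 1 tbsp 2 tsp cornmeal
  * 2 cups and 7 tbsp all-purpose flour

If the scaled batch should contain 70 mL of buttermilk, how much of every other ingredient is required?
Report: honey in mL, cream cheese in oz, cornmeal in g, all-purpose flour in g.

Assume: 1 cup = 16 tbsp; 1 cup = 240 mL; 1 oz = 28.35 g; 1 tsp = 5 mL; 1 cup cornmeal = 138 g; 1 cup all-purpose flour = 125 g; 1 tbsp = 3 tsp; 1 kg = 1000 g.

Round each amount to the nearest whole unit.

The original recipe has 10 mL of buttermilk, so the scaling factor is 70 ÷ 10 = 7.
honey: (1 cup + 12 tbsp = 1.75 cup) × 7 × 240 mL/cup = 2940 mL
cream cheese: 1 kg × 7 × 1000 g/kg ÷ 28.35 g/oz ≈ 247 oz
cornmeal: (1 tbsp + 2 tsp = 5/3 tbsp) × 7 ÷ 16 tbsp/cup × 138 g/cup ≈ 101 g
all-purpose flour: (2 cup + 7 tbsp = 2.4375 cup) × 7 × 125 g/cup ≈ 2133 g

honey: 2940 mL; cream cheese: 247 oz; cornmeal: 101 g; all-purpose flour: 2133 g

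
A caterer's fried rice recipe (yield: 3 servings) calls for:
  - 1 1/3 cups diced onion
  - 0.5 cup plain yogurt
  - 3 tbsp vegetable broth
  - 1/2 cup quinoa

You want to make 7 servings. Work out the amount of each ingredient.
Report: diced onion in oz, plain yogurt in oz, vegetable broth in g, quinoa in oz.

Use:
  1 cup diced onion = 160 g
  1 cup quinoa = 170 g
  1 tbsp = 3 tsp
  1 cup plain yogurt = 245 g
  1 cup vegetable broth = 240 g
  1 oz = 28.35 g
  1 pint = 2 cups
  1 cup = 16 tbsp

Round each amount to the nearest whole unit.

Scaling factor: 7/3.
diced onion: 4/3 cup × 7/3 × 160 g/cup ÷ 28.35 g/oz ≈ 18 oz
plain yogurt: 0.5 cup × 7/3 × 245 g/cup ÷ 28.35 g/oz ≈ 10 oz
vegetable broth: 3 tbsp × 7/3 ÷ 16 tbsp/cup × 240 g/cup = 105 g
quinoa: 0.5 cup × 7/3 × 170 g/cup ÷ 28.35 g/oz ≈ 7 oz

diced onion: 18 oz; plain yogurt: 10 oz; vegetable broth: 105 g; quinoa: 7 oz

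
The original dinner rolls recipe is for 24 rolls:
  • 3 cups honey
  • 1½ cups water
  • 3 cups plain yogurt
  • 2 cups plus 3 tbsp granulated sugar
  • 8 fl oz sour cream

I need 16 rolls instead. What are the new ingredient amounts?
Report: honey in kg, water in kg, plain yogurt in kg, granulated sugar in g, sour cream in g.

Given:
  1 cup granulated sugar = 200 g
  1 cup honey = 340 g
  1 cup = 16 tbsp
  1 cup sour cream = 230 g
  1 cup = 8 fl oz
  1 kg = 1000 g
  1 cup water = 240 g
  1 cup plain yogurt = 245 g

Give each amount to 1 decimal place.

Scaling factor: 16/24 = 2/3.
honey: 3 cup × 2/3 × 340 g/cup ÷ 1000 g/kg ≈ 0.7 kg
water: 1.5 cup × 2/3 × 240 g/cup ÷ 1000 g/kg ≈ 0.2 kg
plain yogurt: 3 cup × 2/3 × 245 g/cup ÷ 1000 g/kg ≈ 0.5 kg
granulated sugar: (2 cup + 3 tbsp = 2.1875 cup) × 2/3 × 200 g/cup ≈ 291.7 g
sour cream: 8 fl oz × 2/3 ÷ 8 fl oz/cup × 230 g/cup ≈ 153.3 g

honey: 0.7 kg; water: 0.2 kg; plain yogurt: 0.5 kg; granulated sugar: 291.7 g; sour cream: 153.3 g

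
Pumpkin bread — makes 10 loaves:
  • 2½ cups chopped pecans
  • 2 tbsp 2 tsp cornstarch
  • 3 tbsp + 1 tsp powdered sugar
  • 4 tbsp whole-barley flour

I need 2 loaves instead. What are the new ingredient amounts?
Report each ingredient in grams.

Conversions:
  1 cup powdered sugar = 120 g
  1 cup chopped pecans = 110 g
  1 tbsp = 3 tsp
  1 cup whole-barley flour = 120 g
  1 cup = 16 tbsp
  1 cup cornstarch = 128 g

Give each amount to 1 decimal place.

chopped pecans: 55.0 g; cornstarch: 4.3 g; powdered sugar: 5.0 g; whole-barley flour: 6.0 g

Scaling factor: 2/10 = 1/5 = 0.2.
chopped pecans: 2.5 cup × 1/5 × 110 g/cup = 55.0 g
cornstarch: (2 tbsp + 2 tsp = 8/3 tbsp) × 1/5 ÷ 16 tbsp/cup × 128 g/cup ≈ 4.3 g
powdered sugar: (3 tbsp + 1 tsp = 10/3 tbsp) × 1/5 ÷ 16 tbsp/cup × 120 g/cup = 5.0 g
whole-barley flour: 4 tbsp × 1/5 ÷ 16 tbsp/cup × 120 g/cup = 6.0 g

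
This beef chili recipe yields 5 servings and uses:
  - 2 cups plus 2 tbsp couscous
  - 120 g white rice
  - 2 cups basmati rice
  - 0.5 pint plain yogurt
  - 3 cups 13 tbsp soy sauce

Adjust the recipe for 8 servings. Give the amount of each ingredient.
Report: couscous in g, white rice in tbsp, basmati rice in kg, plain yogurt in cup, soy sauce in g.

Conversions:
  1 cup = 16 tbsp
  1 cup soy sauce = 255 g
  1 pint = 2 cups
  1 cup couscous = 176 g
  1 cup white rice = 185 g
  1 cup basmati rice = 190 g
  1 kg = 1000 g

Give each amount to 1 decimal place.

Scaling factor: 8/5 = 1.6.
couscous: (2 cup + 2 tbsp = 2.125 cup) × 8/5 × 176 g/cup = 598.4 g
white rice: 120 g × 8/5 ÷ 185 g/cup × 16 tbsp/cup ≈ 16.6 tbsp
basmati rice: 2 cup × 8/5 × 190 g/cup ÷ 1000 g/kg ≈ 0.6 kg
plain yogurt: 0.5 pint × 8/5 × 2 cup/pint = 1.6 cup
soy sauce: (3 cup + 13 tbsp = 3.8125 cup) × 8/5 × 255 g/cup = 1555.5 g

couscous: 598.4 g; white rice: 16.6 tbsp; basmati rice: 0.6 kg; plain yogurt: 1.6 cup; soy sauce: 1555.5 g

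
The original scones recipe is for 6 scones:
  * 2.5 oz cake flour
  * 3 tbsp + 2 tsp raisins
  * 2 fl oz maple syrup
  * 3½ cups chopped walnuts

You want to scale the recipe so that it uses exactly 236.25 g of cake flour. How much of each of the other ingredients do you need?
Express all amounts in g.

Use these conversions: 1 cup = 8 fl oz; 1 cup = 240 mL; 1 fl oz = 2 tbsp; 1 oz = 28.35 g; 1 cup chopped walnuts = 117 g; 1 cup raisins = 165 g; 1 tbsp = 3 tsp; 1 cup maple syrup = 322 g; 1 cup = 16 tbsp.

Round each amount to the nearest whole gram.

raisins: 126 g; maple syrup: 268 g; chopped walnuts: 1365 g

The original recipe has 70.875 g of cake flour, so the scaling factor is 236.25 ÷ 70.875 = 10/3.
raisins: (3 tbsp + 2 tsp = 11/3 tbsp) × 10/3 ÷ 16 tbsp/cup × 165 g/cup ≈ 126 g
maple syrup: 2 fl oz × 10/3 ÷ 8 fl oz/cup × 322 g/cup ≈ 268 g
chopped walnuts: 3.5 cup × 10/3 × 117 g/cup = 1365 g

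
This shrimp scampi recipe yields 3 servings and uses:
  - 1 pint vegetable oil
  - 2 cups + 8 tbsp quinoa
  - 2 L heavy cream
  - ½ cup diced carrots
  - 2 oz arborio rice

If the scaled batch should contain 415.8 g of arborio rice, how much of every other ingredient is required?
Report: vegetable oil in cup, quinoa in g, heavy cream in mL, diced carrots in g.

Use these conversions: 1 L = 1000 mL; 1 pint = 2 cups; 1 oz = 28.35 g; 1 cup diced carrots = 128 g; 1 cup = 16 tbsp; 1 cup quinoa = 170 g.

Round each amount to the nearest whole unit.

vegetable oil: 15 cup; quinoa: 3117 g; heavy cream: 14667 mL; diced carrots: 469 g

The original recipe has 56.7 g of arborio rice, so the scaling factor is 415.8 ÷ 56.7 = 22/3.
vegetable oil: 1 pint × 22/3 × 2 cup/pint ≈ 15 cup
quinoa: (2 cup + 8 tbsp = 2.5 cup) × 22/3 × 170 g/cup ≈ 3117 g
heavy cream: 2 L × 22/3 × 1000 mL/L ≈ 14667 mL
diced carrots: 0.5 cup × 22/3 × 128 g/cup ≈ 469 g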